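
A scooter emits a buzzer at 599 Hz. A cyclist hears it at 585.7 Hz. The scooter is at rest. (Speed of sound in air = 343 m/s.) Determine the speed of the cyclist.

7.6 m/s

f' < f, so the cyclist is receding.
f' = f · (v − v_o)/v ⇒ v_o = v · |f'/f − 1|.
v_o = 343 × |585.7/599 − 1| = 343 × 0.0222 ≈ 7.6 m/s.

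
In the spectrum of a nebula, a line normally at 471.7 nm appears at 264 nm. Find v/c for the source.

0.523

λ'/λ₀ = 0.5597 < 1 (blueshift), so the source is approaching.
λ'/λ₀ = √((1 − β)/(1 + β)) for an approaching source ⇒ β = (1 − r²)/(1 + r²) with r = λ'/λ₀.
β = (1 − 0.3132)/(1 + 0.3132) ≈ 0.523.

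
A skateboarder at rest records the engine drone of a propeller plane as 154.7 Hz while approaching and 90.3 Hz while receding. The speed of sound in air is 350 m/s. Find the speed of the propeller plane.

f₁/f₂ = (v + v_s)/(v − v_s), so v_s = v · (f₁ − f₂)/(f₁ + f₂).
v_s = 350 × (154.7 − 90.3)/(154.7 + 90.3) = 350 × 64.4/245.0 ≈ 92 m/s.

92 m/s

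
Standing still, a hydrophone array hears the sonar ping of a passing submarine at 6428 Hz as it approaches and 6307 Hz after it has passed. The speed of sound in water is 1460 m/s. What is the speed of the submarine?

13.9 m/s

f₁/f₂ = (v + v_s)/(v − v_s), so v_s = v · (f₁ − f₂)/(f₁ + f₂).
v_s = 1460 × (6428 − 6307)/(6428 + 6307) = 1460 × 121/12735 ≈ 13.9 m/s.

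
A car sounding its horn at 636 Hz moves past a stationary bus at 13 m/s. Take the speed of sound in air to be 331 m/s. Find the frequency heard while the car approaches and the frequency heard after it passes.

Approaching: f₁ = f · v/(v − v_s) = 636 × 331/318 ≈ 662 Hz.
Receding: f₂ = f · v/(v + v_s) = 636 × 331/344 ≈ 612 Hz.

662 Hz approaching; 612 Hz receding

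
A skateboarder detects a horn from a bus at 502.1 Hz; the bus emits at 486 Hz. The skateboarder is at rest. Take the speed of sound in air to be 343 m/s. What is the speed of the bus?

11.0 m/s

f' > f, so the bus is approaching.
f' = f · v/(v − v_s) ⇒ v_s = v · |1 − f/f'|.
v_s = 343 × |1 − 486/502.1| = 343 × 0.03207 ≈ 11.0 m/s.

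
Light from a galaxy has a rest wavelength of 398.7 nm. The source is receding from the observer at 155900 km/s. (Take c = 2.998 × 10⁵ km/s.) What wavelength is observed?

β = v/c = 155900/299800 = 0.5200.
Relativistic Doppler for wavelength: λ' = λ₀ · √((1 + β)/(1 − β)).
λ' = 398.7 × √(1.5200/0.4800) = 398.7 × 1.77955 ≈ 709.5 nm.

709.5 nm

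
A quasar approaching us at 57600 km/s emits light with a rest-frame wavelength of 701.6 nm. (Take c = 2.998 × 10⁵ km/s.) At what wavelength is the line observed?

β = v/c = 57600/299800 = 0.1921.
Relativistic Doppler for wavelength: λ' = λ₀ · √((1 − β)/(1 + β)).
λ' = 701.6 × √(0.8079/1.1921) = 701.6 × 0.82321 ≈ 577.6 nm.

577.6 nm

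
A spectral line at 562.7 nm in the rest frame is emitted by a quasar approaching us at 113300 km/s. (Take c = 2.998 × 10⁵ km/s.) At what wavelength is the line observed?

378.1 nm

β = v/c = 113300/299800 = 0.3779.
Relativistic Doppler for wavelength: λ' = λ₀ · √((1 − β)/(1 + β)).
λ' = 562.7 × √(0.6221/1.3779) = 562.7 × 0.67191 ≈ 378.1 nm.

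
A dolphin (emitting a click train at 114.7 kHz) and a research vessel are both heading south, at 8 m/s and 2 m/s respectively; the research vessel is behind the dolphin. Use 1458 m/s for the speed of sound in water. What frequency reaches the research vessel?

114.2 kHz

The research vessel is behind, so the dolphin is moving away from it while the research vessel is moving toward the dolphin.
Both move, so f' = f · (v + v_o)/(v + v_s).
f' = 114.7 × (1458 + 2)/(1458 + 8) = 114.7 × 1460/1466 ≈ 114.2 kHz.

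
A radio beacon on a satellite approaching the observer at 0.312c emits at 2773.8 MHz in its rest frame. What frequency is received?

3830.4 MHz

Relativistic Doppler for frequency: f' = f₀ · √((1 + β)/(1 − β)).
f' = 2773.8 × √(1.3120/0.6880) = 2773.8 × 1.38093 ≈ 3830.4 MHz.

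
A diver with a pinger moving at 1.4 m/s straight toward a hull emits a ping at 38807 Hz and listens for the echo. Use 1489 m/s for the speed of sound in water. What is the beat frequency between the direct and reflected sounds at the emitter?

The hull receives the sound from a moving source: f₁ = f₀ · v/(v − v_e) = 38807 × 1489/1487.6 ≈ 38843.5 Hz.
On the return leg the diver with a pinger is a moving observer: f₂ = f₁ · (v + v_e)/v = 38843.5 × 1490.4/1489 ≈ 38880.0 Hz.
Equivalently f₂ = f₀ · (v + v_e)/(v − v_e).
Beat against the emitted tone: |f₂ − f₀| = 2v_e·f₀/(v − v_e) = 2 × 1.4 × 38807/1487.6 ≈ 73 Hz.

73 Hz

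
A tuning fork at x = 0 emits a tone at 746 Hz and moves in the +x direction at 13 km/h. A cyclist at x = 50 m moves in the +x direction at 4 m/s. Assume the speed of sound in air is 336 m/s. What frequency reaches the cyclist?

745 Hz

13 km/h = 3.611 m/s.
The observer lies on the +x side, so the source is heading toward the observer and the observer is heading away from the source.
General Doppler shift: f' = f · (v − v_o)/(v − v_s).
f' = 746 × (336 − 4)/(336 − 3.611) = 746 × 332/332.39 ≈ 745 Hz.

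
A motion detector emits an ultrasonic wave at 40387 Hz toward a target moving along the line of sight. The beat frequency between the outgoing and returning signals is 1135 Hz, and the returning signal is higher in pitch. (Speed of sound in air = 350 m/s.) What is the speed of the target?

Double Doppler shift off a moving reflector: f₂ = f₀ · (v + u)/(v − u) (u > 0 toward emitter).
Returning signal is higher, so f₂ = f₀ + Δf = 40387 + 1135 = 41522 Hz.
Rearranging, u = v · (f₂ − f₀)/(f₂ + f₀) = 350 × 1135/81909 ≈ 4.8 m/s.
So the target is moving at 4.8 m/s toward the emitter.

4.8 m/s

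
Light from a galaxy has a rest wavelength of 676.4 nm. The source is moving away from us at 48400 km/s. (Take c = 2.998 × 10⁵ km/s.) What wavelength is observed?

β = v/c = 48400/299800 = 0.1614.
Relativistic Doppler for wavelength: λ' = λ₀ · √((1 + β)/(1 − β)).
λ' = 676.4 × √(1.1614/0.8386) = 676.4 × 1.17688 ≈ 796.0 nm.

796.0 nm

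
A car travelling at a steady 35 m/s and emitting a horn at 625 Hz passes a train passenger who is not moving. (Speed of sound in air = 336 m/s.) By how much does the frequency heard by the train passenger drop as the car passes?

132 Hz

Approaching: f₁ = f · v/(v − v_s) = 625 × 336/301 ≈ 698 Hz.
Receding: f₂ = f · v/(v + v_s) = 625 × 336/371 ≈ 566 Hz.
Drop: f₁ − f₂ = 2f·v·v_s/(v² − v_s²) = 2 × 625 × 336 × 35/(336² − 35²) ≈ 132 Hz.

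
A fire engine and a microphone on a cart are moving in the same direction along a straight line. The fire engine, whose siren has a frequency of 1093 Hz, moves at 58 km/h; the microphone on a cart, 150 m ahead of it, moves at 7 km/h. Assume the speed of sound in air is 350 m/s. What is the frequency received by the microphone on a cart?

1139 Hz

58 km/h = 16.11 m/s; 7 km/h = 1.944 m/s.
The microphone on a cart is ahead, so the fire engine is moving toward it while the microphone on a cart is moving away from the fire engine.
Both move, so f' = f · (v − v_o)/(v − v_s).
f' = 1093 × (350 − 1.944)/(350 − 16.11) = 1093 × 348.06/333.89 ≈ 1139 Hz.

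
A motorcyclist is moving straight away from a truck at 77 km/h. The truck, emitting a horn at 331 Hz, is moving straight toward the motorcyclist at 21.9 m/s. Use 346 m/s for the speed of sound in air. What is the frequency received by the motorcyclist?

332 Hz

77 km/h = 21.39 m/s.
General Doppler shift: f' = f · (v − v_o)/(v − v_s).
f' = 331 × (346 − 21.39)/(346 − 21.9) = 331 × 324.61/324.1 ≈ 332 Hz.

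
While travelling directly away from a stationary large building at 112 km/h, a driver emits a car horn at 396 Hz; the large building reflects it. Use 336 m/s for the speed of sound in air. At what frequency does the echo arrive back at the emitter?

329 Hz

112 km/h = 31.11 m/s.
The large building receives the sound from a moving source: f₁ = f₀ · v/(v + v_e) = 396 × 336/367.11 ≈ 362 Hz.
On the return leg the driver is a moving observer: f₂ = f₁ · (v − v_e)/v = 362 × 304.89/336 ≈ 329 Hz.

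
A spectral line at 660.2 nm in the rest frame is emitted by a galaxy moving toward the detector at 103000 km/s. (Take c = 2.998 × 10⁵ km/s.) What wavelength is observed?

β = v/c = 103000/299800 = 0.3436.
Relativistic Doppler for wavelength: λ' = λ₀ · √((1 − β)/(1 + β)).
λ' = 660.2 × √(0.6564/1.3436) = 660.2 × 0.69898 ≈ 461.5 nm.

461.5 nm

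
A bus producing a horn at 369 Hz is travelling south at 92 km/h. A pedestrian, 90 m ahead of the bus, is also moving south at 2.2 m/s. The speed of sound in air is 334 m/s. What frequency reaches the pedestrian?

92 km/h = 25.56 m/s.
The pedestrian is ahead, so the bus is moving toward it while the pedestrian is moving away from the bus.
With source approaching and observer receding, f' = f · (v − v_o)/(v − v_s).
f' = 369 × (334 − 2.2)/(334 − 25.56) = 369 × 331.8/308.44 ≈ 397 Hz.

397 Hz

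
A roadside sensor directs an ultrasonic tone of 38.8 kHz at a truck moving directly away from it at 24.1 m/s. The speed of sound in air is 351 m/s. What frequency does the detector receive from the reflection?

33.8 kHz

At the truck (a moving observer), f₁ = f₀ · (v − u)/v = 38.8 × 326.9/351 ≈ 36.1 kHz.
The reflection then acts as a moving source: f₂ = f₁ · v/(v + u) ≈ 33.8 kHz.
Equivalently f₂ = f₀ · (v − u)/(v + u).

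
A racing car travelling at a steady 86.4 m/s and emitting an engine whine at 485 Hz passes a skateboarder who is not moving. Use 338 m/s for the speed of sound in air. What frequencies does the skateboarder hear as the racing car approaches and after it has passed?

Approaching: f₁ = f · v/(v − v_s) = 485 × 338/251.6 ≈ 652 Hz.
Receding: f₂ = f · v/(v + v_s) = 485 × 338/424.4 ≈ 386 Hz.

652 Hz approaching; 386 Hz receding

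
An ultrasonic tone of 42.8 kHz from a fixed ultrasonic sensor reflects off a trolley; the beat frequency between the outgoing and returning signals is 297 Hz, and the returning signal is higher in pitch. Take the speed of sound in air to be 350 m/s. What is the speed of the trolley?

1.21 m/s

Double Doppler shift off a moving reflector: f₂ = f₀ · (v + u)/(v − u) (u > 0 toward emitter).
Returning signal is higher, so f₂ = f₀ + Δf = 42800 + 297 = 43097 Hz.
Rearranging, u = v · (f₂ − f₀)/(f₂ + f₀) = 350 × 297/85897 ≈ 1.21 m/s.
So the trolley is moving at 1.21 m/s toward the emitter.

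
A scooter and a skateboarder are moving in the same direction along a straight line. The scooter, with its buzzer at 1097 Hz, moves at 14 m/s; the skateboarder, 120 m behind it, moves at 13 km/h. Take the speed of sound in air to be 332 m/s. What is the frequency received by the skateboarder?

1064 Hz

13 km/h = 3.611 m/s.
The skateboarder is behind, so the scooter is moving away from it while the skateboarder is moving toward the scooter.
General Doppler shift: f' = f · (v + v_o)/(v + v_s).
f' = 1097 × (332 + 3.611)/(332 + 14) = 1097 × 335.61/346 ≈ 1064 Hz.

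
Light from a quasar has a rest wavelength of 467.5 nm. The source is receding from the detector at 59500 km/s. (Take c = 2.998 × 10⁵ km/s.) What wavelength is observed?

β = v/c = 59500/299800 = 0.1985.
Relativistic Doppler for wavelength: λ' = λ₀ · √((1 + β)/(1 − β)).
λ' = 467.5 × √(1.1985/0.8015) = 467.5 × 1.22279 ≈ 571.7 nm.

571.7 nm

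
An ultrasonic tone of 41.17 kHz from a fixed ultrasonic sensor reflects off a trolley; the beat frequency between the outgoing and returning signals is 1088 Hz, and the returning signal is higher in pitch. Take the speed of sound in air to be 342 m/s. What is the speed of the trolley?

4.5 m/s

Double Doppler shift off a moving reflector: f₂ = f₀ · (v + u)/(v − u) (u > 0 toward emitter).
Returning signal is higher, so f₂ = f₀ + Δf = 41170 + 1088 = 42258 Hz.
Rearranging, u = v · (f₂ − f₀)/(f₂ + f₀) = 342 × 1088/83428 ≈ 4.5 m/s.
So the trolley is moving at 4.5 m/s toward the emitter.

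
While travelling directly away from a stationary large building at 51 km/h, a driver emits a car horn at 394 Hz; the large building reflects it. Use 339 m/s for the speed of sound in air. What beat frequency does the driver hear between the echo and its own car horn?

31.6 Hz

51 km/h = 14.17 m/s.
The large building receives the sound from a moving source: f₁ = f₀ · v/(v + v_e) = 394 × 339/353.17 ≈ 378.2 Hz.
On the return leg the driver is a moving observer: f₂ = f₁ · (v − v_e)/v = 378.2 × 324.83/339 ≈ 362.4 Hz.
Equivalently f₂ = f₀ · (v − v_e)/(v + v_e).
Beat against the emitted tone: |f₂ − f₀| = 2v_e·f₀/(v + v_e) = 2 × 14.17 × 394/353.17 ≈ 31.6 Hz.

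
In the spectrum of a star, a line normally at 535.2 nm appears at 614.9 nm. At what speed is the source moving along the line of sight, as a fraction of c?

λ'/λ₀ = 1.1489 > 1 (redshift), so the source is receding.
λ'/λ₀ = √((1 + β)/(1 − β)) for a receding source ⇒ β = (r² − 1)/(r² + 1) with r = λ'/λ₀.
β = (1.3200 − 1)/(1.3200 + 1) ≈ 0.138.

0.138c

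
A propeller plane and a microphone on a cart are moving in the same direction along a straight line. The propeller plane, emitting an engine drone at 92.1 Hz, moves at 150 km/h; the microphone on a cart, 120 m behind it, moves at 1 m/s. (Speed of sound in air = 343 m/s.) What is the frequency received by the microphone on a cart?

82 Hz

150 km/h = 41.67 m/s.
The microphone on a cart is behind, so the propeller plane is moving away from it while the microphone on a cart is moving toward the propeller plane.
Both move, so f' = f · (v + v_o)/(v + v_s).
f' = 92.1 × (343 + 1)/(343 + 41.67) = 92.1 × 344/384.67 ≈ 82 Hz.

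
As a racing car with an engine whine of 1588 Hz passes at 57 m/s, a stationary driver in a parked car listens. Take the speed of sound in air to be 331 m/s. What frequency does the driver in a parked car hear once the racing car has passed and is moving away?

Receding: f₂ = f · v/(v + v_s) = 1588 × 331/388 ≈ 1355 Hz.

1355 Hz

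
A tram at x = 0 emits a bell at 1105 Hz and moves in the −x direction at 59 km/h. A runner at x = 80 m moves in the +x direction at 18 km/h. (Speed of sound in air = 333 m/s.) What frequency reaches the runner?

1037 Hz

59 km/h = 16.39 m/s; 18 km/h = 5 m/s.
The observer lies on the +x side, so the source is heading away from the observer and the observer is heading away from the source.
Both move, so f' = f · (v − v_o)/(v + v_s).
f' = 1105 × (333 − 5)/(333 + 16.39) = 1105 × 328/349.39 ≈ 1037 Hz.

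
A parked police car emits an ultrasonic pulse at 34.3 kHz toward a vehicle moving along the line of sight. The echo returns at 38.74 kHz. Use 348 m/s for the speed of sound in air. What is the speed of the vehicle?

Double Doppler shift off a moving reflector: f₂ = f₀ · (v + u)/(v − u) (u > 0 toward emitter).
Rearranging, u = v · (f₂ − f₀)/(f₂ + f₀) = 348 × 4.44/73.04 ≈ 21.2 m/s.
So the vehicle is moving at 21.2 m/s toward the emitter.

21.2 m/s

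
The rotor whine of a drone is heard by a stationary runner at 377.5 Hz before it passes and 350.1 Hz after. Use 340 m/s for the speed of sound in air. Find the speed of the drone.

12.8 m/s

f₁/f₂ = (v + v_s)/(v − v_s), so v_s = v · (f₁ − f₂)/(f₁ + f₂).
v_s = 340 × (377.5 − 350.1)/(377.5 + 350.1) = 340 × 27.4/727.6 ≈ 12.8 m/s.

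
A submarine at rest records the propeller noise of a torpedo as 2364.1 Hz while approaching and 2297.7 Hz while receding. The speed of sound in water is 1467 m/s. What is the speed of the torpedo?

f₁/f₂ = (v + v_s)/(v − v_s), so v_s = v · (f₁ − f₂)/(f₁ + f₂).
v_s = 1467 × (2364.1 − 2297.7)/(2364.1 + 2297.7) = 1467 × 66.4/4661.8 ≈ 20.9 m/s.

20.9 m/s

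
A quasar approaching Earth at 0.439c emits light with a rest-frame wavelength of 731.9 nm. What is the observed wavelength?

457.0 nm

Relativistic Doppler for wavelength: λ' = λ₀ · √((1 − β)/(1 + β)).
λ' = 731.9 × √(0.5610/1.4390) = 731.9 × 0.62438 ≈ 457.0 nm.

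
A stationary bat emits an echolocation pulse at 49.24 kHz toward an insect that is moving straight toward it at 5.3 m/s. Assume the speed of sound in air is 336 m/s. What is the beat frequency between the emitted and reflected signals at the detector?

At the insect (a moving observer), f₁ = f₀ · (v + u)/v = 49.24 × 341.3/336 ≈ 50.017 kHz.
The reflection then acts as a moving source: f₂ = f₁ · v/(v − u) ≈ 50.818 kHz.
Equivalently f₂ = f₀ · (v + u)/(v − u).
Beat frequency (with f₀ = 49240 Hz): |f₂ − f₀| = 2u·f₀/(v − u) = 2 × 5.3 × 49240/330.7 ≈ 1578 Hz.

1578 Hz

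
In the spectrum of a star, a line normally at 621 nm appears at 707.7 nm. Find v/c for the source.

0.130

λ'/λ₀ = 1.1396 > 1 (redshift), so the source is receding.
λ'/λ₀ = √((1 + β)/(1 − β)) for a receding source ⇒ β = (r² − 1)/(r² + 1) with r = λ'/λ₀.
β = (1.2987 − 1)/(1.2987 + 1) ≈ 0.130.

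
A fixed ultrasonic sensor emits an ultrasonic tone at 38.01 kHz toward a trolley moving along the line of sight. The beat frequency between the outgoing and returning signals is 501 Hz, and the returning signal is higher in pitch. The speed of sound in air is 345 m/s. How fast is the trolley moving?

2.26 m/s

Double Doppler shift off a moving reflector: f₂ = f₀ · (v + u)/(v − u) (u > 0 toward emitter).
Returning signal is higher, so f₂ = f₀ + Δf = 38010 + 501 = 38511 Hz.
Rearranging, u = v · (f₂ − f₀)/(f₂ + f₀) = 345 × 501/76521 ≈ 2.26 m/s.
So the trolley is moving at 2.26 m/s toward the emitter.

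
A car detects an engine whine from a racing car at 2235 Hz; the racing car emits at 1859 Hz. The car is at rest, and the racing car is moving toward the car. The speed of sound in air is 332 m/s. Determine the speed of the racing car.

f' = f · v/(v − v_s) ⇒ v_s = v · |1 − f/f'|.
v_s = 332 × |1 − 1859/2235| = 332 × 0.1682 ≈ 56 m/s.

56 m/s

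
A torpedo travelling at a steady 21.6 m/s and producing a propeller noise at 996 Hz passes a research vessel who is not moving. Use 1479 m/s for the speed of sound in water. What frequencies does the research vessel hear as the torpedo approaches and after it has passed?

1011 Hz approaching; 982 Hz receding

Approaching: f₁ = f · v/(v − v_s) = 996 × 1479/1457.4 ≈ 1011 Hz.
Receding: f₂ = f · v/(v + v_s) = 996 × 1479/1500.6 ≈ 982 Hz.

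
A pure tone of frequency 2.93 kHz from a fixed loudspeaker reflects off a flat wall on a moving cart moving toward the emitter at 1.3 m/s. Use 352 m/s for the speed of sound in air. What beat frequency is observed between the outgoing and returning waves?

21.7 Hz

At the flat wall on a moving cart (a moving observer), f₁ = f₀ · (v + u)/v = 2.93 × 353.3/352 ≈ 2.9408 kHz.
On reflection it acts as a source moving toward the stationary detector: f₂ = f₁ · v/(v − u) = 2.9408 × 352/350.7 ≈ 2.9517 kHz.
Equivalently f₂ = f₀ · (v + u)/(v − u).
Beat frequency (with f₀ = 2930 Hz): |f₂ − f₀| = 2u·f₀/(v − u) = 2 × 1.3 × 2930/350.7 ≈ 21.7 Hz.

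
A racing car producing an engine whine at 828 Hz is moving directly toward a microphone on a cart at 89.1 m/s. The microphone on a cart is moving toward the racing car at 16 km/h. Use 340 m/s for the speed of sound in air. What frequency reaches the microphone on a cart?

1137 Hz

16 km/h = 4.444 m/s.
With source approaching and observer approaching, f' = f · (v + v_o)/(v − v_s).
f' = 828 × (340 + 4.444)/(340 − 89.1) = 828 × 344.44/250.9 ≈ 1137 Hz.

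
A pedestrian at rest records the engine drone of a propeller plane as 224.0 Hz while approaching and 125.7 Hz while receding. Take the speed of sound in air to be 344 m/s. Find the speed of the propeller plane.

97 m/s

f₁/f₂ = (v + v_s)/(v − v_s), so v_s = v · (f₁ − f₂)/(f₁ + f₂).
v_s = 344 × (224.0 − 125.7)/(224.0 + 125.7) = 344 × 98.3/349.7 ≈ 97 m/s.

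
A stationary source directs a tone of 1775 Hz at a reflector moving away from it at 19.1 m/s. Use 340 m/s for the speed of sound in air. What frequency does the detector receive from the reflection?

1586 Hz

The reflector first receives the wave as a moving observer: f₁ = f₀ · (v − u)/v = 1775 × (340 − 19.1)/340 ≈ 1675 Hz.
The reflection then acts as a moving source: f₂ = f₁ · v/(v + u) ≈ 1586 Hz.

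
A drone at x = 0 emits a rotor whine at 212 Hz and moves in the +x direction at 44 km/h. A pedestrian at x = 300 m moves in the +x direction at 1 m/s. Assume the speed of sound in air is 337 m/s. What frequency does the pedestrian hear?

219 Hz

44 km/h = 12.22 m/s.
The observer lies on the +x side, so the source is heading toward the observer and the observer is heading away from the source.
General Doppler shift: f' = f · (v − v_o)/(v − v_s).
f' = 212 × (337 − 1)/(337 − 12.22) = 212 × 336/324.78 ≈ 219 Hz.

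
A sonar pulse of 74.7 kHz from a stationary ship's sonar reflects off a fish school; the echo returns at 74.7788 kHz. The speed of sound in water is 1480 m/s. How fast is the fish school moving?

Double Doppler shift off a moving reflector: f₂ = f₀ · (v + u)/(v − u) (u > 0 toward emitter).
Rearranging, u = v · (f₂ − f₀)/(f₂ + f₀) = 1480 × 0.0788/149.4788 ≈ 0.78 m/s.
So the fish school is moving at 0.78 m/s toward the emitter.

0.78 m/s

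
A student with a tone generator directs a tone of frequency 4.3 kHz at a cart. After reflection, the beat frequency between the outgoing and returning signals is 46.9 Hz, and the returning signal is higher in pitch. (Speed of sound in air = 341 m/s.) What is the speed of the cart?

1.85 m/s

Double Doppler shift off a moving reflector: f₂ = f₀ · (v + u)/(v − u) (u > 0 toward emitter).
Returning signal is higher, so f₂ = f₀ + Δf = 4300 + 46.9 = 4346.9 Hz.
Rearranging, u = v · (f₂ − f₀)/(f₂ + f₀) = 341 × 46.9/8646.9 ≈ 1.85 m/s.
So the cart is moving at 1.85 m/s toward the emitter.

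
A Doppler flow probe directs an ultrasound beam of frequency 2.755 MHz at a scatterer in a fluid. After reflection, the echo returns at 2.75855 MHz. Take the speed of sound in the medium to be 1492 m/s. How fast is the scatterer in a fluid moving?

0.96 m/s

Double Doppler shift off a moving reflector: f₂ = f₀ · (v + u)/(v − u) (u > 0 toward emitter).
Rearranging, u = v · (f₂ − f₀)/(f₂ + f₀) = 1492 × 0.00355/5.51355 ≈ 0.96 m/s.
So the scatterer in a fluid is moving at 0.96 m/s toward the emitter.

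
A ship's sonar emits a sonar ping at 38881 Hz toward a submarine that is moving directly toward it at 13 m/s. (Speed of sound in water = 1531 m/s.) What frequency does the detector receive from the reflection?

39547 Hz

The submarine first receives the wave as a moving observer: f₁ = f₀ · (v + u)/v = 38881 × (1531 + 13)/1531 ≈ 39211 Hz.
On reflection it acts as a source moving toward the stationary detector: f₂ = f₁ · v/(v − u) = 39211 × 1531/1518 ≈ 39547 Hz.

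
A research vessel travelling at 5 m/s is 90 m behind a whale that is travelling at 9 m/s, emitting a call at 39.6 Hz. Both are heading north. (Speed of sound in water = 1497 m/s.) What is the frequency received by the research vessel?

The research vessel is behind, so the whale is moving away from it while the research vessel is moving toward the whale.
General Doppler shift: f' = f · (v + v_o)/(v + v_s).
f' = 39.6 × (1497 + 5)/(1497 + 9) = 39.6 × 1502/1506 ≈ 39.5 Hz.

39.5 Hz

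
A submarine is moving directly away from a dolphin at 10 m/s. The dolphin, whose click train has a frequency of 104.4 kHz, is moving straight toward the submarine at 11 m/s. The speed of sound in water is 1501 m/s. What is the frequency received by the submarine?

With source approaching and observer receding, f' = f · (v − v_o)/(v − v_s).
f' = 104.4 × (1501 − 10)/(1501 − 11) = 104.4 × 1491/1490 ≈ 104.5 kHz.

104.5 kHz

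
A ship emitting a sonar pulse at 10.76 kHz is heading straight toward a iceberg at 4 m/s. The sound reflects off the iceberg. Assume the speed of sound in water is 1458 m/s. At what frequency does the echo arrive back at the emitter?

10.82 kHz

The iceberg receives the sound from a moving source: f₁ = f₀ · v/(v − v_e) = 10.76 × 1458/1454 ≈ 10.79 kHz.
On the return leg the ship is a moving observer: f₂ = f₁ · (v + v_e)/v = 10.79 × 1462/1458 ≈ 10.82 kHz.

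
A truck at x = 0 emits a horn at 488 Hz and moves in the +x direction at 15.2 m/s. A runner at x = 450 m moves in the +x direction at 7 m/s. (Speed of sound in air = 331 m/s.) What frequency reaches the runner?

The observer lies on the +x side, so the source is heading toward the observer and the observer is heading away from the source.
Both move, so f' = f · (v − v_o)/(v − v_s).
f' = 488 × (331 − 7)/(331 − 15.2) = 488 × 324/315.8 ≈ 501 Hz.

501 Hz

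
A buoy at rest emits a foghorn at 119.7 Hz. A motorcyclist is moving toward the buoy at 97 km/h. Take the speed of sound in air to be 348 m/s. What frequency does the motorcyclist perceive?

129 Hz

97 km/h = 26.94 m/s.
Moving observer, stationary source: f' = f · (v + v_o)/v.
f' = 119.7 × (348 + 26.94)/348 = 119.7 × 374.94/348 ≈ 129 Hz.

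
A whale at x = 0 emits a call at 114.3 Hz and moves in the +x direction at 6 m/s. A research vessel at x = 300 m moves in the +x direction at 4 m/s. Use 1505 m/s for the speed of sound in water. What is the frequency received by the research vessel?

The observer lies on the +x side, so the source is heading toward the observer and the observer is heading away from the source.
General Doppler shift: f' = f · (v − v_o)/(v − v_s).
f' = 114.3 × (1505 − 4)/(1505 − 6) = 114.3 × 1501/1499 ≈ 114 Hz.

114 Hz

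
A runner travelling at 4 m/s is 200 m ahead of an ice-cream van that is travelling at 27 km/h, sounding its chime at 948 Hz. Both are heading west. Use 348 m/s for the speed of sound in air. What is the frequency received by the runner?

27 km/h = 7.5 m/s.
The runner is ahead, so the ice-cream van is moving toward it while the runner is moving away from the ice-cream van.
With source approaching and observer receding, f' = f · (v − v_o)/(v − v_s).
f' = 948 × (348 − 4)/(348 − 7.5) = 948 × 344/340.5 ≈ 958 Hz.

958 Hz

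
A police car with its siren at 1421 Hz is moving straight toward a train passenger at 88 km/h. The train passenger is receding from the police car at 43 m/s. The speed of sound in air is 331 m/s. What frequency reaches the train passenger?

88 km/h = 24.44 m/s.
General Doppler shift: f' = f · (v − v_o)/(v − v_s).
f' = 1421 × (331 − 43)/(331 − 24.44) = 1421 × 288/306.56 ≈ 1335 Hz.

1335 Hz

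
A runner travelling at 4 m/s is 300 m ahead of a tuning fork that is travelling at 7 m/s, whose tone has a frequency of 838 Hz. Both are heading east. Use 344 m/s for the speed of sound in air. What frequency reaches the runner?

845 Hz

The runner is ahead, so the tuning fork is moving toward it while the runner is moving away from the tuning fork.
Both move, so f' = f · (v − v_o)/(v − v_s).
f' = 838 × (344 − 4)/(344 − 7) = 838 × 340/337 ≈ 845 Hz.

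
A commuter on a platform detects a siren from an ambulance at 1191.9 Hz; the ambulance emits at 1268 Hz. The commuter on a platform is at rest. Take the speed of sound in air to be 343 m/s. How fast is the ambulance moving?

f' < f, so the ambulance is receding.
f' = f · v/(v + v_s) ⇒ v_s = v · |1 − f/f'|.
v_s = 343 × |1 − 1268/1191.9| = 343 × 0.06385 ≈ 21.9 m/s.

21.9 m/s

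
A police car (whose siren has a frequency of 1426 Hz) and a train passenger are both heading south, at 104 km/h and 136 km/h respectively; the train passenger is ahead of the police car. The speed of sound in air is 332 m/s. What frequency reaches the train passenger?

104 km/h = 28.89 m/s; 136 km/h = 37.78 m/s.
The train passenger is ahead, so the police car is moving toward it while the train passenger is moving away from the police car.
General Doppler shift: f' = f · (v − v_o)/(v − v_s).
f' = 1426 × (332 − 37.78)/(332 − 28.89) = 1426 × 294.22/303.11 ≈ 1384 Hz.

1384 Hz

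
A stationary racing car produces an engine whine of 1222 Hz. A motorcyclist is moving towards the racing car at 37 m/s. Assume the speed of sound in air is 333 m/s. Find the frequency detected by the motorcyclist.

Moving observer, stationary source: f' = f · (v + v_o)/v.
f' = 1222 × (333 + 37)/333 = 1222 × 370/333 ≈ 1358 Hz.

1358 Hz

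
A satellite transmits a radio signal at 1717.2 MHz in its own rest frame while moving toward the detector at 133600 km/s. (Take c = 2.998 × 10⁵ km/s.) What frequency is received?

β = v/c = 133600/299800 = 0.4456.
Relativistic Doppler for frequency: f' = f₀ · √((1 + β)/(1 − β)).
f' = 1717.2 × √(1.4456/0.5544) = 1717.2 × 1.61484 ≈ 2773.0 MHz.

2773.0 MHz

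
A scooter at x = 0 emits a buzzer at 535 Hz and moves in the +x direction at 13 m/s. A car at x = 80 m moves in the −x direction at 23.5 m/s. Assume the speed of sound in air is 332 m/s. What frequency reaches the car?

596 Hz

The observer lies on the +x side, so the source is heading toward the observer and the observer is heading toward the source.
Both move, so f' = f · (v + v_o)/(v − v_s).
f' = 535 × (332 + 23.5)/(332 − 13) = 535 × 355.5/319 ≈ 596 Hz.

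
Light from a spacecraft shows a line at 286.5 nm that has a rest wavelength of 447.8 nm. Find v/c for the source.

0.419c

λ'/λ₀ = 0.6398 < 1 (blueshift), so the source is approaching.
λ'/λ₀ = √((1 − β)/(1 + β)) for an approaching source ⇒ β = (1 − r²)/(1 + r²) with r = λ'/λ₀.
β = (1 − 0.4093)/(1 + 0.4093) ≈ 0.419.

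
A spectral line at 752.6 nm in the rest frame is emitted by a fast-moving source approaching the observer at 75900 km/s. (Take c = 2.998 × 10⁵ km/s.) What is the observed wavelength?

β = v/c = 75900/299800 = 0.2532.
Relativistic Doppler for wavelength: λ' = λ₀ · √((1 − β)/(1 + β)).
λ' = 752.6 × √(0.7468/1.2532) = 752.6 × 0.77198 ≈ 581.0 nm.

581.0 nm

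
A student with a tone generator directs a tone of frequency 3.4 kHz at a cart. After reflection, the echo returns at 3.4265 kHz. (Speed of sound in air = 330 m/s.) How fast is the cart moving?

1.28 m/s

Double Doppler shift off a moving reflector: f₂ = f₀ · (v + u)/(v − u) (u > 0 toward emitter).
Rearranging, u = v · (f₂ − f₀)/(f₂ + f₀) = 330 × 0.0265/6.8265 ≈ 1.28 m/s.
So the cart is moving at 1.28 m/s toward the emitter.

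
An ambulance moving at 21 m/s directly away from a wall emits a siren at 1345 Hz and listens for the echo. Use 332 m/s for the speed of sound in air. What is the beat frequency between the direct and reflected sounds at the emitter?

The wall receives the sound from a moving source: f₁ = f₀ · v/(v + v_e) = 1345 × 332/353 ≈ 1265.0 Hz.
On the return leg the ambulance is a moving observer: f₂ = f₁ · (v − v_e)/v = 1265.0 × 311/332 ≈ 1185.0 Hz.
Equivalently f₂ = f₀ · (v − v_e)/(v + v_e).
Beat against the emitted tone: |f₂ − f₀| = 2v_e·f₀/(v + v_e) = 2 × 21 × 1345/353 ≈ 160 Hz.

160 Hz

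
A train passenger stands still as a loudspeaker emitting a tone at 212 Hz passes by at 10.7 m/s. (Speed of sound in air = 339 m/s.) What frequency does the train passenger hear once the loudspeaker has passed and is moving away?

Receding: f₂ = f · v/(v + v_s) = 212 × 339/349.7 ≈ 206 Hz.

206 Hz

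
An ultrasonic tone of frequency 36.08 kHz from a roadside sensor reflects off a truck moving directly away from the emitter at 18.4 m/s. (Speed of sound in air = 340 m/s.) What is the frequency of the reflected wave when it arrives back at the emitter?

At the truck (a moving observer), f₁ = f₀ · (v − u)/v = 36.08 × 321.6/340 ≈ 34.1 kHz.
The reflection then acts as a moving source: f₂ = f₁ · v/(v + u) ≈ 32.4 kHz.
Equivalently f₂ = f₀ · (v − u)/(v + u).

32.4 kHz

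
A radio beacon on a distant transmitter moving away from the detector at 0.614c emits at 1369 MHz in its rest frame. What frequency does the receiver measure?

Relativistic Doppler for frequency: f' = f₀ · √((1 − β)/(1 + β)).
f' = 1369 × √(0.3860/1.6140) = 1369 × 0.48904 ≈ 669.5 MHz.

669.5 MHz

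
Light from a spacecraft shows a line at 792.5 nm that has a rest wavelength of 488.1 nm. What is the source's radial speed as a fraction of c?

λ'/λ₀ = 1.6236 > 1 (redshift), so the source is receding.
λ'/λ₀ = √((1 + β)/(1 − β)) for a receding source ⇒ β = (r² − 1)/(r² + 1) with r = λ'/λ₀.
β = (2.6362 − 1)/(2.6362 + 1) ≈ 0.450.

0.450c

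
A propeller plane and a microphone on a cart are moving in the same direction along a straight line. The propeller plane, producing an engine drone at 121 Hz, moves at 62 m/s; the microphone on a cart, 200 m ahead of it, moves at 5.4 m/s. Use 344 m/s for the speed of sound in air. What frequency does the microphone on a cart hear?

The microphone on a cart is ahead, so the propeller plane is moving toward it while the microphone on a cart is moving away from the propeller plane.
General Doppler shift: f' = f · (v − v_o)/(v − v_s).
f' = 121 × (344 − 5.4)/(344 − 62) = 121 × 338.6/282 ≈ 145 Hz.

145 Hz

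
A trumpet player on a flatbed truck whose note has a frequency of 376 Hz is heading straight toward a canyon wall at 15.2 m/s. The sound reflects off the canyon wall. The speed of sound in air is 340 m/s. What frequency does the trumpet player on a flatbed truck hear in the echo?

411 Hz

The canyon wall receives the sound from a moving source: f₁ = f₀ · v/(v − v_e) = 376 × 340/324.8 ≈ 394 Hz.
On the return leg the trumpet player on a flatbed truck is a moving observer: f₂ = f₁ · (v + v_e)/v = 394 × 355.2/340 ≈ 411 Hz.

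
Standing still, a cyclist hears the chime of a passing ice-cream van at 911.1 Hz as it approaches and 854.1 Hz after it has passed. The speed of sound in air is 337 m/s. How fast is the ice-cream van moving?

f₁/f₂ = (v + v_s)/(v − v_s), so v_s = v · (f₁ − f₂)/(f₁ + f₂).
v_s = 337 × (911.1 − 854.1)/(911.1 + 854.1) = 337 × 57.0/1765.2 ≈ 10.9 m/s.

10.9 m/s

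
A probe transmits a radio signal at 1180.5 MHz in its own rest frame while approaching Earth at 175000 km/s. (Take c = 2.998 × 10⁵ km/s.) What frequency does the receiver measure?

β = v/c = 175000/299800 = 0.5837.
Relativistic Doppler for frequency: f' = f₀ · √((1 + β)/(1 − β)).
f' = 1180.5 × √(1.5837/0.4163) = 1180.5 × 1.95051 ≈ 2302.6 MHz.

2302.6 MHz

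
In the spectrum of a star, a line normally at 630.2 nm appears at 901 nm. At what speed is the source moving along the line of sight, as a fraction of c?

0.343c

λ'/λ₀ = 1.4297 > 1 (redshift), so the source is receding.
λ'/λ₀ = √((1 + β)/(1 − β)) for a receding source ⇒ β = (r² − 1)/(r² + 1) with r = λ'/λ₀.
β = (2.0441 − 1)/(2.0441 + 1) ≈ 0.343.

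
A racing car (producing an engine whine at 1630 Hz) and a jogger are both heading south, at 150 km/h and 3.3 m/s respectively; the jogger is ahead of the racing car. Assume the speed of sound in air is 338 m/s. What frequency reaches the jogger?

150 km/h = 41.67 m/s.
The jogger is ahead, so the racing car is moving toward it while the jogger is moving away from the racing car.
With source approaching and observer receding, f' = f · (v − v_o)/(v − v_s).
f' = 1630 × (338 − 3.3)/(338 − 41.67) = 1630 × 334.7/296.33 ≈ 1841 Hz.

1841 Hz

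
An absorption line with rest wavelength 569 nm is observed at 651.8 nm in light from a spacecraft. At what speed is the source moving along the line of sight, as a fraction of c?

0.135

λ'/λ₀ = 1.1455 > 1 (redshift), so the source is receding.
λ'/λ₀ = √((1 + β)/(1 − β)) for a receding source ⇒ β = (r² − 1)/(r² + 1) with r = λ'/λ₀.
β = (1.3122 − 1)/(1.3122 + 1) ≈ 0.135.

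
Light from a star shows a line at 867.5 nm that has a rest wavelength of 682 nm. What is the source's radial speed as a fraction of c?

0.236

λ'/λ₀ = 1.2720 > 1 (redshift), so the source is receding.
λ'/λ₀ = √((1 + β)/(1 − β)) for a receding source ⇒ β = (r² − 1)/(r² + 1) with r = λ'/λ₀.
β = (1.6180 − 1)/(1.6180 + 1) ≈ 0.236.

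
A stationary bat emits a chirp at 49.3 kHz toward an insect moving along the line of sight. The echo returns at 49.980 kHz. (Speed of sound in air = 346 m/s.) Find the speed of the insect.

Double Doppler shift off a moving reflector: f₂ = f₀ · (v + u)/(v − u) (u > 0 toward emitter).
Rearranging, u = v · (f₂ − f₀)/(f₂ + f₀) = 346 × 0.680/99.280 ≈ 2.37 m/s.
So the insect is moving at 2.37 m/s toward the emitter.

2.37 m/s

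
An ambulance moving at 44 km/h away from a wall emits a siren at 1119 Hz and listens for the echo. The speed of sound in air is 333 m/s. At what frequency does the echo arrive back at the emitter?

1040 Hz

44 km/h = 12.22 m/s.
The wall receives the sound from a moving source: f₁ = f₀ · v/(v + v_e) = 1119 × 333/345.22 ≈ 1079 Hz.
On the return leg the ambulance is a moving observer: f₂ = f₁ · (v − v_e)/v = 1079 × 320.78/333 ≈ 1040 Hz.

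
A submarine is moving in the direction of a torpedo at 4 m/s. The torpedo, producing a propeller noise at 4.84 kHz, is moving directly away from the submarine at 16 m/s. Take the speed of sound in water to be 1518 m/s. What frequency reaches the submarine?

4.80 kHz

Both move, so f' = f · (v + v_o)/(v + v_s).
f' = 4.84 × (1518 + 4)/(1518 + 16) = 4.84 × 1522/1534 ≈ 4.80 kHz.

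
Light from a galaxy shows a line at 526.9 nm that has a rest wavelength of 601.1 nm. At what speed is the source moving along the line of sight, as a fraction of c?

λ'/λ₀ = 0.8766 < 1 (blueshift), so the source is approaching.
λ'/λ₀ = √((1 − β)/(1 + β)) for an approaching source ⇒ β = (1 − r²)/(1 + r²) with r = λ'/λ₀.
β = (1 − 0.7684)/(1 + 0.7684) ≈ 0.131.

0.131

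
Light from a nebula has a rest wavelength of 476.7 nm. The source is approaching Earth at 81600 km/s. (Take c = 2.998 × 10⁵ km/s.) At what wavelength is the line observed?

β = v/c = 81600/299800 = 0.2722.
Relativistic Doppler for wavelength: λ' = λ₀ · √((1 − β)/(1 + β)).
λ' = 476.7 × √(0.7278/1.2722) = 476.7 × 0.75637 ≈ 360.6 nm.

360.6 nm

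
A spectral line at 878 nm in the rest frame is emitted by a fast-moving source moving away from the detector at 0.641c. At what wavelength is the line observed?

1877.2 nm

Relativistic Doppler for wavelength: λ' = λ₀ · √((1 + β)/(1 − β)).
λ' = 878 × √(1.6410/0.3590) = 878 × 2.13800 ≈ 1877.2 nm.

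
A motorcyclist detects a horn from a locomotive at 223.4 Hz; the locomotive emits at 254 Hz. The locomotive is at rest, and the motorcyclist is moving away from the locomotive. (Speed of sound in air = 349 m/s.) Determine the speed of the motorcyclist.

f' = f · (v − v_o)/v ⇒ v_o = v · |f'/f − 1|.
v_o = 349 × |223.4/254 − 1| = 349 × 0.1205 ≈ 42 m/s.

42 m/s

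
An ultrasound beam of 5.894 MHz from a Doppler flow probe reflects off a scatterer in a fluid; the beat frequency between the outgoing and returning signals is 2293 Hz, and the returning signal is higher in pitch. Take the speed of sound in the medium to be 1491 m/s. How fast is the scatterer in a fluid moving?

Double Doppler shift off a moving reflector: f₂ = f₀ · (v + u)/(v − u) (u > 0 toward emitter).
Returning signal is higher, so f₂ = f₀ + Δf = 5894000 + 2293 = 5896293 Hz.
Rearranging, u = v · (f₂ − f₀)/(f₂ + f₀) = 1491 × 2293/11790293 ≈ 0.29 m/s.
So the scatterer in a fluid is moving at 0.29 m/s toward the emitter.

0.29 m/s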